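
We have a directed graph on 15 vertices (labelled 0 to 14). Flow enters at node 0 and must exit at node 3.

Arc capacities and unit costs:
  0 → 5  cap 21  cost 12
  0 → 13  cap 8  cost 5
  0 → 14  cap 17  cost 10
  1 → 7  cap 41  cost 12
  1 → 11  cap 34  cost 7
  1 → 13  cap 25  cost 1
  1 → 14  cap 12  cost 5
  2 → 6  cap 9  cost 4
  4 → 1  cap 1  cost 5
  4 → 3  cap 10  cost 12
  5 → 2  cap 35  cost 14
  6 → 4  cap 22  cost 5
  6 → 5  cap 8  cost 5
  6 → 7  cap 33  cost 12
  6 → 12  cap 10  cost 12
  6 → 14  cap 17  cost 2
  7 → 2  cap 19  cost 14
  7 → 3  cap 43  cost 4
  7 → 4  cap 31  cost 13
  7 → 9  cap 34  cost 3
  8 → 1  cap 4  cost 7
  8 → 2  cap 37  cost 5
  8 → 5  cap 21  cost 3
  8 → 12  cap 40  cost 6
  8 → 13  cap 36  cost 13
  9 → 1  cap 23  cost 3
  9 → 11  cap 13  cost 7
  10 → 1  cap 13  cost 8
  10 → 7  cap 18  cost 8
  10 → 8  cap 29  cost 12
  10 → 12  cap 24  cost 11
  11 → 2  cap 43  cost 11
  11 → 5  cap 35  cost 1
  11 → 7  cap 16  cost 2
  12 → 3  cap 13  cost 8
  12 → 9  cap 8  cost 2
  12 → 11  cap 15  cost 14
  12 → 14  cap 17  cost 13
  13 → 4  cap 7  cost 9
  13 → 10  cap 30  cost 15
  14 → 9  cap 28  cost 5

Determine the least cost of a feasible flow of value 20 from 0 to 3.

shortest-cost path #1: 0→13→4→3 push 7 @ unit cost 26 (adds 182)
shortest-cost path #2: 0→14→9→11→7→3 push 13 @ unit cost 28 (adds 364)
total cost = 546

Minimum cost for 20 units: 546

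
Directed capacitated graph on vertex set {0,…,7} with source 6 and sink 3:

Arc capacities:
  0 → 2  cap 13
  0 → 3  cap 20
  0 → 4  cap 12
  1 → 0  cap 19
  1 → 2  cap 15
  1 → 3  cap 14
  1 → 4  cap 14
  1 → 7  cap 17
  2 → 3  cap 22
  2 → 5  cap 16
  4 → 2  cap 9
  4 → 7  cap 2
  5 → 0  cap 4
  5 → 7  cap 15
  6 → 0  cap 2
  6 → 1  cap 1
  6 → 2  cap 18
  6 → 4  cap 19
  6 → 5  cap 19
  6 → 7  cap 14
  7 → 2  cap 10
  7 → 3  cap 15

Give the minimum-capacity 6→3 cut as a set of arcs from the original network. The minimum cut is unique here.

Min-cut arcs: {(2,3), (5,0), (6,0), (6,1), (7,3)} (total capacity 44)

augment #1: 6→0→3 push 2
augment #2: 6→1→3 push 1
augment #3: 6→2→3 push 18
augment #4: 6→7→3 push 14
augment #5: 6→4→2→3 push 4
augment #6: 6→4→7→3 push 1
augment #7: 6→5→0→3 push 4
max flow = 44; residual-reachable set from 6 gives S-side
cut edges (S→T): {(2,3), (5,0), (6,0), (6,1), (7,3)} total cap 44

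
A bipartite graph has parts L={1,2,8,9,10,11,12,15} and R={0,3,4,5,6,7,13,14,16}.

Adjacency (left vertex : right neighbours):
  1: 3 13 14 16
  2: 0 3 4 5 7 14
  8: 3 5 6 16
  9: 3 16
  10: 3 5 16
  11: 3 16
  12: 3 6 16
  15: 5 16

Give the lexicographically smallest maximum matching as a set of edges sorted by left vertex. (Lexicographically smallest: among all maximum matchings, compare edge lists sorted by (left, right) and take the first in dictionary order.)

|M| = 6 (so the lex-smallest maximum matching has 6 edges)
process left vertices in ascending order; for each, take the smallest-labelled available neighbour that still permits 6 edges overall, or leave it unmatched if none does
lex-smallest matching: {1-13, 2-0, 8-3, 9-16, 10-5, 12-6}

Lex-smallest maximum matching: {(1,13), (2,0), (8,3), (9,16), (10,5), (12,6)}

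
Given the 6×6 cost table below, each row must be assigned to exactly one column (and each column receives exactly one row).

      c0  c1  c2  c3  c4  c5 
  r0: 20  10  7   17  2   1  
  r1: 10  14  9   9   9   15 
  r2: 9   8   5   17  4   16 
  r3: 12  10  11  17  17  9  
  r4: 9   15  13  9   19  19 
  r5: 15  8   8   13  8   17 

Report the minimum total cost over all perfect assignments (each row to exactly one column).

optimal assignment: row0→col5 (cost 1), row1→col3 (cost 9), row2→col4 (cost 4), row3→col1 (cost 10), row4→col0 (cost 9), row5→col2 (cost 8)
total = 1 + 9 + 4 + 10 + 9 + 8 = 41

Minimum assignment cost: 41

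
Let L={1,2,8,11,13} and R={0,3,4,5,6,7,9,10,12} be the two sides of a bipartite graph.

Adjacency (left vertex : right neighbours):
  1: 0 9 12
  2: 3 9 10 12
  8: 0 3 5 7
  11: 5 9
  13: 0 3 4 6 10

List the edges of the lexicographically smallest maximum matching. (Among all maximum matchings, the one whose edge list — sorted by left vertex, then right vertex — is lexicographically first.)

Lex-smallest maximum matching: {(1,0), (2,3), (8,5), (11,9), (13,4)}

|M| = 5 (so the lex-smallest maximum matching has 5 edges)
process left vertices in ascending order; for each, take the smallest-labelled available neighbour that still permits 5 edges overall, or leave it unmatched if none does
lex-smallest matching: {1-0, 2-3, 8-5, 11-9, 13-4}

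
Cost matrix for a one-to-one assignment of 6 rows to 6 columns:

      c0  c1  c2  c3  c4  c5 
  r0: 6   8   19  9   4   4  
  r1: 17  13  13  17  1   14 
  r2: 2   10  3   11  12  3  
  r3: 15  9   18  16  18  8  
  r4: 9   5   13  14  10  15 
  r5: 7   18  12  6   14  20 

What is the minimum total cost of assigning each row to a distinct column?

optimal assignment: row0→col0 (cost 6), row1→col4 (cost 1), row2→col2 (cost 3), row3→col5 (cost 8), row4→col1 (cost 5), row5→col3 (cost 6)
total = 6 + 1 + 3 + 8 + 5 + 6 = 29

Minimum assignment cost: 29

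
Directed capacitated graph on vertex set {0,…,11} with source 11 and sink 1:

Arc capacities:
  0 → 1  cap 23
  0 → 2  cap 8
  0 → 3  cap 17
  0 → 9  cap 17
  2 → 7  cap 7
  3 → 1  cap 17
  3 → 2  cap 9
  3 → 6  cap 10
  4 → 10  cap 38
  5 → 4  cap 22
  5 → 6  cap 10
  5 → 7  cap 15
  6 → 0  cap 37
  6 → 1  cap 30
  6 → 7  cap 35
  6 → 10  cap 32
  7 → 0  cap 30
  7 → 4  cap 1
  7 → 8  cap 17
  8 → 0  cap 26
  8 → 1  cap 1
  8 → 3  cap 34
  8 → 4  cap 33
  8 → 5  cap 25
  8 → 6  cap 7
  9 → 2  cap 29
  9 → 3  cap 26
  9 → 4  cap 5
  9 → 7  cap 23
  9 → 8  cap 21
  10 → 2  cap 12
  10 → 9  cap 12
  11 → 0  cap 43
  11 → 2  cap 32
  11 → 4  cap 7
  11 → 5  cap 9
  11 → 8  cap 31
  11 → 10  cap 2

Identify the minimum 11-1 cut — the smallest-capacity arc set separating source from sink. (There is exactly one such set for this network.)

augment #1: 11→0→1 push 23
augment #2: 11→8→1 push 1
augment #3: 11→0→3→1 push 17
augment #4: 11→5→6→1 push 9
augment #5: 11→8→6→1 push 7
augment #6: 11→8→3→6→1 push 10
augment #7: 11→8→5→6→1 push 1
max flow = 68; residual-reachable set from 11 gives S-side
cut edges (S→T): {(0,1), (3,1), (3,6), (5,6), (8,1), (8,6)} total cap 68

Min-cut arcs: {(0,1), (3,1), (3,6), (5,6), (8,1), (8,6)} (total capacity 68)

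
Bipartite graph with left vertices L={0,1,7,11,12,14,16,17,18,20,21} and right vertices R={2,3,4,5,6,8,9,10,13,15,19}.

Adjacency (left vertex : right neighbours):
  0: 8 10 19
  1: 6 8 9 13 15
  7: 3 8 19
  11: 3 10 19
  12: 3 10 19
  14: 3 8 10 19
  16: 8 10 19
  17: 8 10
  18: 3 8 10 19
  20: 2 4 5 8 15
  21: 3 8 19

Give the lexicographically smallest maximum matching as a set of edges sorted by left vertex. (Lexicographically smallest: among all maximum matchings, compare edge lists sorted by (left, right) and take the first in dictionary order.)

|M| = 6 (so the lex-smallest maximum matching has 6 edges)
process left vertices in ascending order; for each, take the smallest-labelled available neighbour that still permits 6 edges overall, or leave it unmatched if none does
lex-smallest matching: {0-8, 1-6, 7-3, 11-10, 12-19, 20-2}

Lex-smallest maximum matching: {(0,8), (1,6), (7,3), (11,10), (12,19), (20,2)}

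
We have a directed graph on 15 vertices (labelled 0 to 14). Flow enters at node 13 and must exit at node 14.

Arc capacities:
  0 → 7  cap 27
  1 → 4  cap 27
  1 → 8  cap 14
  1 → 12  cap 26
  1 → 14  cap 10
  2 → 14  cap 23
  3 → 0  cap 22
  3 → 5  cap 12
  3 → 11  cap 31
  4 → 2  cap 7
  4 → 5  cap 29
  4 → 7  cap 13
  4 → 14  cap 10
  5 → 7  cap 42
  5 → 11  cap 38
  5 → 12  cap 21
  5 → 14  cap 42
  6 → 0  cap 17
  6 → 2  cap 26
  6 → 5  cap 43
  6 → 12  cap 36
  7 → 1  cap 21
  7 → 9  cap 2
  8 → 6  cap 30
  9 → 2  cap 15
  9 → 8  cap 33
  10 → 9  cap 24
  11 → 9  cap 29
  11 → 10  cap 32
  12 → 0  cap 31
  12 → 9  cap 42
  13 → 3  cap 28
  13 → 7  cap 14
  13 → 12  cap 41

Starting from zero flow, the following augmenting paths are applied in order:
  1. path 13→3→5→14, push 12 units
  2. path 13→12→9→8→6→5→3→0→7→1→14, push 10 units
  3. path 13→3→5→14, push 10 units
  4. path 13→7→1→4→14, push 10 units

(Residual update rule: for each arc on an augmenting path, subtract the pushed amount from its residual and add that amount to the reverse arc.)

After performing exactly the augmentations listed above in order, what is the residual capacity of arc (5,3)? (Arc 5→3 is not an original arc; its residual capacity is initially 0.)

after path 1 (13→3→5→14, push 12): res(5,3)=12
after path 2 (13→12→9→8→6→5→3→0→7→1→14, push 10): res(5,3)=2
after path 3 (13→3→5→14, push 10): res(5,3)=12
after path 4 (13→7→1→4→14, push 10): res(5,3)=12

Residual capacity of (5,3): 12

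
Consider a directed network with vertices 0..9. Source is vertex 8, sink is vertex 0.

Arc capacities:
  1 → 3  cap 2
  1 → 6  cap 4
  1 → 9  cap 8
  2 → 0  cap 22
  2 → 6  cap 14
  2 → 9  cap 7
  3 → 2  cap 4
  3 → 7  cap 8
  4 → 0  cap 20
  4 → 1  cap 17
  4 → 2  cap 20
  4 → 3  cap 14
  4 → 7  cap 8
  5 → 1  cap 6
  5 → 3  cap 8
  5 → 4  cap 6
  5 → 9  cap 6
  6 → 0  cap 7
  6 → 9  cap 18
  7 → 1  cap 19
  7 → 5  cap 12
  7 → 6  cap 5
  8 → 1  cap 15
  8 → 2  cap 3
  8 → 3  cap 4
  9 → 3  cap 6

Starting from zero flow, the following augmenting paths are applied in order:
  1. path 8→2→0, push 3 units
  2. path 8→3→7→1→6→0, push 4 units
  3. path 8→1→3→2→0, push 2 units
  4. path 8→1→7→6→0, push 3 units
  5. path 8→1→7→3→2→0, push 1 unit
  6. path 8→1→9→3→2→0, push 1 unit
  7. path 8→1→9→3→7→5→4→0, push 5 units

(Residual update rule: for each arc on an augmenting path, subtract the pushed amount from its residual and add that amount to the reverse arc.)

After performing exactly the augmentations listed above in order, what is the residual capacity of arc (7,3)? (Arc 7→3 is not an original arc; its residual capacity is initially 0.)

Residual capacity of (7,3): 8

after path 1 (8→2→0, push 3): res(7,3)=0
after path 2 (8→3→7→1→6→0, push 4): res(7,3)=4
after path 3 (8→1→3→2→0, push 2): res(7,3)=4
after path 4 (8→1→7→6→0, push 3): res(7,3)=4
after path 5 (8→1→7→3→2→0, push 1): res(7,3)=3
after path 6 (8→1→9→3→2→0, push 1): res(7,3)=3
after path 7 (8→1→9→3→7→5→4→0, push 5): res(7,3)=8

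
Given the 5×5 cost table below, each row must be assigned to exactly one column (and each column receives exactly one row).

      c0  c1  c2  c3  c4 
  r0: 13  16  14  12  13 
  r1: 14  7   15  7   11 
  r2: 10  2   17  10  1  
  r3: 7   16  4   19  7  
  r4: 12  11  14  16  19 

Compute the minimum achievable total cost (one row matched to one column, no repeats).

Minimum assignment cost: 36

one of 2 optimal assignments: row0→col0 (cost 13), row1→col3 (cost 7), row2→col4 (cost 1), row3→col2 (cost 4), row4→col1 (cost 11)
total = 13 + 7 + 1 + 4 + 11 = 36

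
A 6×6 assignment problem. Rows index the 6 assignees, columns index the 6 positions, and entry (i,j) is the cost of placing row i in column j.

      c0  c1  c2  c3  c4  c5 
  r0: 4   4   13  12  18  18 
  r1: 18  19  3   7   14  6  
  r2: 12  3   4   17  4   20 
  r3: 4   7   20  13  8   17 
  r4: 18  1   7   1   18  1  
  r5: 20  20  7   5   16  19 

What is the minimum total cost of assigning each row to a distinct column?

Minimum assignment cost: 21

optimal assignment: row0→col1 (cost 4), row1→col2 (cost 3), row2→col4 (cost 4), row3→col0 (cost 4), row4→col5 (cost 1), row5→col3 (cost 5)
total = 4 + 3 + 4 + 4 + 1 + 5 = 21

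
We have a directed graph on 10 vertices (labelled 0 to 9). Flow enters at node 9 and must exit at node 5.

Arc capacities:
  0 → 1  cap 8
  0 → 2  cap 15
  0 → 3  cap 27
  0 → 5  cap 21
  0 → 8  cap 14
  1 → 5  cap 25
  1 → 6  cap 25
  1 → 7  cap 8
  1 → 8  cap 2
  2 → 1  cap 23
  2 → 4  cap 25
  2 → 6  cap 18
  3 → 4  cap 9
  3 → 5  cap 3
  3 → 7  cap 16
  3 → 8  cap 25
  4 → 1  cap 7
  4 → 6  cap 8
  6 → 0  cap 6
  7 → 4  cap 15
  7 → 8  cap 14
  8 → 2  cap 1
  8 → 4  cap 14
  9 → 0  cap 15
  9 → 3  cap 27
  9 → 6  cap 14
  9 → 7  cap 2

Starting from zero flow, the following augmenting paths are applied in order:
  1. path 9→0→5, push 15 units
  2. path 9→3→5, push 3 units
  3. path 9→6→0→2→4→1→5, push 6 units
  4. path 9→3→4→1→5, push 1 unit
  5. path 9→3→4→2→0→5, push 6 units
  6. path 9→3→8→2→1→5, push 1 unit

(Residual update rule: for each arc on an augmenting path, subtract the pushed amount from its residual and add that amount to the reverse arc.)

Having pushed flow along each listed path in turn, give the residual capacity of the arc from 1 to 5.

after path 1 (9→0→5, push 15): res(1,5)=25
after path 2 (9→3→5, push 3): res(1,5)=25
after path 3 (9→6→0→2→4→1→5, push 6): res(1,5)=19
after path 4 (9→3→4→1→5, push 1): res(1,5)=18
after path 5 (9→3→4→2→0→5, push 6): res(1,5)=18
after path 6 (9→3→8→2→1→5, push 1): res(1,5)=17

Residual capacity of (1,5): 17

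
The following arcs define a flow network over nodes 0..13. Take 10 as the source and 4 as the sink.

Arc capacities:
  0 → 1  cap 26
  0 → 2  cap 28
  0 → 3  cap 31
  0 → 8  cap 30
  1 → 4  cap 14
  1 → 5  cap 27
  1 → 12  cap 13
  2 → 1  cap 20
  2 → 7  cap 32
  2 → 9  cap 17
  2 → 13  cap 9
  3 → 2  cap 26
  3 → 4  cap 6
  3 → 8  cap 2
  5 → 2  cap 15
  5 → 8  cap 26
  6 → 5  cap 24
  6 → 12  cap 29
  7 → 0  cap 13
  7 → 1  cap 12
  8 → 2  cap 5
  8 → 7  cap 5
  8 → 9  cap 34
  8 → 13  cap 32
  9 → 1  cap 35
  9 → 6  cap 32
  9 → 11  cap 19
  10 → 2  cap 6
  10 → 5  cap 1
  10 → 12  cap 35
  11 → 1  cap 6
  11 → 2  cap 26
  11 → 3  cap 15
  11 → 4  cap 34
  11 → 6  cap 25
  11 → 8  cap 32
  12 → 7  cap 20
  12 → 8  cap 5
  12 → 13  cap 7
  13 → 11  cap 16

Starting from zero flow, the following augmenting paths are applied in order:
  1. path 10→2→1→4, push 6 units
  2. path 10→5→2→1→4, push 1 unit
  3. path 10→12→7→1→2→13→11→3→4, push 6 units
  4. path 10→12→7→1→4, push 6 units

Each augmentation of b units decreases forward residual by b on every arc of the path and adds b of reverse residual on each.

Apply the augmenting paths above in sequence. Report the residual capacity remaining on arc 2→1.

Residual capacity of (2,1): 19

after path 1 (10→2→1→4, push 6): res(2,1)=14
after path 2 (10→5→2→1→4, push 1): res(2,1)=13
after path 3 (10→12→7→1→2→13→11→3→4, push 6): res(2,1)=19
after path 4 (10→12→7→1→4, push 6): res(2,1)=19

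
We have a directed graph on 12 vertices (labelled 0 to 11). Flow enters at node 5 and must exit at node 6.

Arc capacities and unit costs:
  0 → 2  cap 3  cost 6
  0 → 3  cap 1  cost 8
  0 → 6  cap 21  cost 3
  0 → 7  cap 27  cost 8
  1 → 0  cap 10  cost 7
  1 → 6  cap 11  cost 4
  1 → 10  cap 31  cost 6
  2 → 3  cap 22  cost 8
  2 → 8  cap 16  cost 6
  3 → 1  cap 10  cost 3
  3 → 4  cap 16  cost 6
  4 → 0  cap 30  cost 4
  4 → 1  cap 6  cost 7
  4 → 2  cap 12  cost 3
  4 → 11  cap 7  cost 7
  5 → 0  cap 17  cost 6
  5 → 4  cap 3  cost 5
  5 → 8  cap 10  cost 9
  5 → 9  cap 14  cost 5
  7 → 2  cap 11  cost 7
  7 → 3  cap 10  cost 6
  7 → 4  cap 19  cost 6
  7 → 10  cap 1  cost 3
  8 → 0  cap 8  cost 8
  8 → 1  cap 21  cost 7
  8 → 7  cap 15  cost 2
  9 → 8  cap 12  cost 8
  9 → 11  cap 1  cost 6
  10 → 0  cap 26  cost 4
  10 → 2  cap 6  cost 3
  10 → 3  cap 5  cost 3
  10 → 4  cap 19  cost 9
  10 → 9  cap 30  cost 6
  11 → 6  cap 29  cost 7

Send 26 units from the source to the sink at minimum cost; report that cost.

Minimum cost for 26 units: 307

shortest-cost path #1: 5→0→6 push 17 @ unit cost 9 (adds 153)
shortest-cost path #2: 5→4→0→6 push 3 @ unit cost 12 (adds 36)
shortest-cost path #3: 5→9→11→6 push 1 @ unit cost 18 (adds 18)
shortest-cost path #4: 5→8→0→6 push 1 @ unit cost 20 (adds 20)
shortest-cost path #5: 5→8→1→6 push 4 @ unit cost 20 (adds 80)
total cost = 307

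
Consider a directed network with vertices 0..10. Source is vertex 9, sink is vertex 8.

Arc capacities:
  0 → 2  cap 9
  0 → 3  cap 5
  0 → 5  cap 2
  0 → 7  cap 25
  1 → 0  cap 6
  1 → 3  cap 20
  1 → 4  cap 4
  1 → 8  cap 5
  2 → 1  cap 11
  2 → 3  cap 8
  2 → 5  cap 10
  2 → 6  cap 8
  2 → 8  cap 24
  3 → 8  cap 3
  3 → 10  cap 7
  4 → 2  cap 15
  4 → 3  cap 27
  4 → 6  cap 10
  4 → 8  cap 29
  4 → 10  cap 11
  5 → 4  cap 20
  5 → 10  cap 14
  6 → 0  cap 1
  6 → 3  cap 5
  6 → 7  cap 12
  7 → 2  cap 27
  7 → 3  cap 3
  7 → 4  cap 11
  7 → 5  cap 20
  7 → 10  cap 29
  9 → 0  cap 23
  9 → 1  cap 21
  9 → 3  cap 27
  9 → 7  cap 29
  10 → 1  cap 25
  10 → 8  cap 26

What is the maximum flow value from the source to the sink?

augment #1: 9→1→8 bottleneck 5, total now 5
augment #2: 9→3→8 bottleneck 3, total now 8
augment #3: 9→0→2→8 bottleneck 9, total now 17
augment #4: 9→1→4→8 bottleneck 4, total now 21
augment #5: 9→3→10→8 bottleneck 7, total now 28
augment #6: 9→7→2→8 bottleneck 15, total now 43
augment #7: 9→7→4→8 bottleneck 11, total now 54
augment #8: 9→7→10→8 bottleneck 3, total now 57
augment #9: 9→0→5→4→8 bottleneck 2, total now 59
augment #10: 9→0→7→10→8 bottleneck 12, total now 71
augment #11: 9→1→0→7→10→8 bottleneck 4, total now 75
augment #12: 9→1→0→7→5→4→8 bottleneck 2, total now 77

Maximum flow value: 77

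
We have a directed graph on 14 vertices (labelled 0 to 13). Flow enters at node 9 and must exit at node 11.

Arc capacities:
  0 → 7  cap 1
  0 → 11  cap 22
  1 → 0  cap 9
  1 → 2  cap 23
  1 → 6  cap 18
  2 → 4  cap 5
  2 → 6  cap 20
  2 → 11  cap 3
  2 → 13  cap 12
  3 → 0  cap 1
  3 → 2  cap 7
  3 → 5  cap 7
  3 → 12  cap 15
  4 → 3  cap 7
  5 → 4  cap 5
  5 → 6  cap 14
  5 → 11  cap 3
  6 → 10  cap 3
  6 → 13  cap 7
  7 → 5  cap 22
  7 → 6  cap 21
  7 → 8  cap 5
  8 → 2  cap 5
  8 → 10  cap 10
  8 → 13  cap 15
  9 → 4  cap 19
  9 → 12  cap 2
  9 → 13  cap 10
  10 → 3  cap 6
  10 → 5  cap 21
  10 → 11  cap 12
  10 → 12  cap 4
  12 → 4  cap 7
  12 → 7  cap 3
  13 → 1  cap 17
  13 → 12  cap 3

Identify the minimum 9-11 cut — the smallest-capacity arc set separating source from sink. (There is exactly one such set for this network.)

Min-cut arcs: {(4,3), (9,12), (9,13)} (total capacity 19)

augment #1: 9→4→3→0→11 push 1
augment #2: 9→4→3→2→11 push 3
augment #3: 9→4→3→5→11 push 3
augment #4: 9→13→1→0→11 push 9
augment #5: 9→12→7→6→10→11 push 2
augment #6: 9→13→1→6→10→11 push 1
max flow = 19; residual-reachable set from 9 gives S-side
cut edges (S→T): {(4,3), (9,12), (9,13)} total cap 19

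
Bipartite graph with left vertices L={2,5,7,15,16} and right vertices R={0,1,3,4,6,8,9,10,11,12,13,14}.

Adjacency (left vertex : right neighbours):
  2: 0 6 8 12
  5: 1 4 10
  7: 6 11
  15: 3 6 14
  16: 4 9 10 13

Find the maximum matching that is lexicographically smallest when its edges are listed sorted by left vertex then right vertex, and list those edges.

Lex-smallest maximum matching: {(2,0), (5,1), (7,6), (15,3), (16,4)}

|M| = 5 (so the lex-smallest maximum matching has 5 edges)
process left vertices in ascending order; for each, take the smallest-labelled available neighbour that still permits 5 edges overall, or leave it unmatched if none does
lex-smallest matching: {2-0, 5-1, 7-6, 15-3, 16-4}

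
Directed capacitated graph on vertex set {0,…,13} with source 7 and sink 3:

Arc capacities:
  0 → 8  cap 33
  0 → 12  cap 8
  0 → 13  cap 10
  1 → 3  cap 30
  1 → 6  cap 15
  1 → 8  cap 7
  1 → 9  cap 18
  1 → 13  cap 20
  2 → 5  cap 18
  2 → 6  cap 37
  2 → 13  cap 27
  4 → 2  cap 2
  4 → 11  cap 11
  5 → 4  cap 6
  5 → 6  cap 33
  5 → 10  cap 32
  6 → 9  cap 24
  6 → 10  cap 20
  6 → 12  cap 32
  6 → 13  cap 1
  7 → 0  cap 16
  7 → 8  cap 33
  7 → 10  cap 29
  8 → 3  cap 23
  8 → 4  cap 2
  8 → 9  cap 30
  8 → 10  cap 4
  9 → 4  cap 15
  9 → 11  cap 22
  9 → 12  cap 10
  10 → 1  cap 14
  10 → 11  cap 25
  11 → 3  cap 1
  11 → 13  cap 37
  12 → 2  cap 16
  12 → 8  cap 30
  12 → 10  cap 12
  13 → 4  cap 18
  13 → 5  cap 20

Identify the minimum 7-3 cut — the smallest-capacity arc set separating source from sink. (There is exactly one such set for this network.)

Min-cut arcs: {(8,3), (10,1), (11,3)} (total capacity 38)

augment #1: 7→8→3 push 23
augment #2: 7→10→1→3 push 14
augment #3: 7→10→11→3 push 1
max flow = 38; residual-reachable set from 7 gives S-side
cut edges (S→T): {(8,3), (10,1), (11,3)} total cap 38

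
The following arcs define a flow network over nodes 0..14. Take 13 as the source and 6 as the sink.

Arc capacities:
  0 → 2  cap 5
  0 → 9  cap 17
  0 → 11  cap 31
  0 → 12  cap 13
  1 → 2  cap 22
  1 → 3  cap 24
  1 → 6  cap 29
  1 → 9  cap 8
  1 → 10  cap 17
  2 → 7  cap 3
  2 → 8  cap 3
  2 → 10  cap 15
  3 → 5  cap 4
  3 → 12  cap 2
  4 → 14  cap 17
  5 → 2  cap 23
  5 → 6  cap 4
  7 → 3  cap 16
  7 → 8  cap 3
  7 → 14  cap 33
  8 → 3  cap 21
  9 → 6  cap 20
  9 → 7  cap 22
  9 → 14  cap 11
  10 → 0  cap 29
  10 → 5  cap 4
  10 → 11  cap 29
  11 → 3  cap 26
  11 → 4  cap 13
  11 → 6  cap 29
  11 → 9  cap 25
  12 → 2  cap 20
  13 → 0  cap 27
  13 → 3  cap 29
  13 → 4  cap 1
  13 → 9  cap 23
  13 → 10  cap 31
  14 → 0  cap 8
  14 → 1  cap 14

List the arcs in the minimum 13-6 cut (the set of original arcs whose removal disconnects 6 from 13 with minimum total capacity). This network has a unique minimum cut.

Min-cut arcs: {(5,6), (9,6), (11,6), (14,1)} (total capacity 67)

augment #1: 13→9→6 push 20
augment #2: 13→0→11→6 push 27
augment #3: 13→3→5→6 push 4
augment #4: 13→10→11→6 push 2
augment #5: 13→4→14→1→6 push 1
augment #6: 13→9→14→1→6 push 3
augment #7: 13→10→0→9→14→1→6 push 8
augment #8: 13→10→11→4→14→1→6 push 2
max flow = 67; residual-reachable set from 13 gives S-side
cut edges (S→T): {(5,6), (9,6), (11,6), (14,1)} total cap 67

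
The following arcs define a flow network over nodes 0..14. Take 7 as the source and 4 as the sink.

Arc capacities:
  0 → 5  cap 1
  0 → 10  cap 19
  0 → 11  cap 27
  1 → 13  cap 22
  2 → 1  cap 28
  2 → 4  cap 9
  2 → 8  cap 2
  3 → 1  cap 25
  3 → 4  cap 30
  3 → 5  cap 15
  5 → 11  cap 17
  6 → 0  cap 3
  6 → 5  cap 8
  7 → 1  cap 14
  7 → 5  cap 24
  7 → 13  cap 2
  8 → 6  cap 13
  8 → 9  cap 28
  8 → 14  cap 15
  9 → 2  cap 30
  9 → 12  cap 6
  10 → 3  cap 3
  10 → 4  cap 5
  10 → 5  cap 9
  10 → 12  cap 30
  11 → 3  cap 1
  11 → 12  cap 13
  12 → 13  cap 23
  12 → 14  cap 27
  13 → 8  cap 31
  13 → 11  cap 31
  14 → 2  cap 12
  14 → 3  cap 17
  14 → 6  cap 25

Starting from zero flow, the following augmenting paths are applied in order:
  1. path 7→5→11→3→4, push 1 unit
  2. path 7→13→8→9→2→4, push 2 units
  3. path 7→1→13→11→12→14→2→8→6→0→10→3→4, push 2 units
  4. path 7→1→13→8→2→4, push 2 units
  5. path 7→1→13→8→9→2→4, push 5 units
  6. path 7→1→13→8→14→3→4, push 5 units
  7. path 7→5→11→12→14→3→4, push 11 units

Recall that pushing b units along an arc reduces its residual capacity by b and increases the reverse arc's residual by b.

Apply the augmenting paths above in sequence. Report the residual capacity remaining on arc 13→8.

after path 1 (7→5→11→3→4, push 1): res(13,8)=31
after path 2 (7→13→8→9→2→4, push 2): res(13,8)=29
after path 3 (7→1→13→11→12→14→2→8→6→0→10→3→4, push 2): res(13,8)=29
after path 4 (7→1→13→8→2→4, push 2): res(13,8)=27
after path 5 (7→1→13→8→9→2→4, push 5): res(13,8)=22
after path 6 (7→1→13→8→14→3→4, push 5): res(13,8)=17
after path 7 (7→5→11→12→14→3→4, push 11): res(13,8)=17

Residual capacity of (13,8): 17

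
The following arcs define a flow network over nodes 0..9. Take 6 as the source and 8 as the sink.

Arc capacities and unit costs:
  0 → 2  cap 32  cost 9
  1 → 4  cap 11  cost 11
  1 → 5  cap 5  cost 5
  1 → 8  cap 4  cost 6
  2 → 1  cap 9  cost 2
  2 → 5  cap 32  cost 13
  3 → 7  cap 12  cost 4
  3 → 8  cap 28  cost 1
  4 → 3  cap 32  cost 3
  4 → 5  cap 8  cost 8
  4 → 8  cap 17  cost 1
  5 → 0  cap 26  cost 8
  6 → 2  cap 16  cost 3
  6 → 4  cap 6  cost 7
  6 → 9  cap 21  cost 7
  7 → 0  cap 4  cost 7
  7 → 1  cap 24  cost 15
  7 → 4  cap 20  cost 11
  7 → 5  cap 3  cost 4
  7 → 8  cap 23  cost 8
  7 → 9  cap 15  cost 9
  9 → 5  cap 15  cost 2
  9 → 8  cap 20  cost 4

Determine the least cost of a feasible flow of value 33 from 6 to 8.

shortest-cost path #1: 6→4→8 push 6 @ unit cost 8 (adds 48)
shortest-cost path #2: 6→9→8 push 20 @ unit cost 11 (adds 220)
shortest-cost path #3: 6→2→1→8 push 4 @ unit cost 11 (adds 44)
shortest-cost path #4: 6→2→1→4→8 push 3 @ unit cost 17 (adds 51)
total cost = 363

Minimum cost for 33 units: 363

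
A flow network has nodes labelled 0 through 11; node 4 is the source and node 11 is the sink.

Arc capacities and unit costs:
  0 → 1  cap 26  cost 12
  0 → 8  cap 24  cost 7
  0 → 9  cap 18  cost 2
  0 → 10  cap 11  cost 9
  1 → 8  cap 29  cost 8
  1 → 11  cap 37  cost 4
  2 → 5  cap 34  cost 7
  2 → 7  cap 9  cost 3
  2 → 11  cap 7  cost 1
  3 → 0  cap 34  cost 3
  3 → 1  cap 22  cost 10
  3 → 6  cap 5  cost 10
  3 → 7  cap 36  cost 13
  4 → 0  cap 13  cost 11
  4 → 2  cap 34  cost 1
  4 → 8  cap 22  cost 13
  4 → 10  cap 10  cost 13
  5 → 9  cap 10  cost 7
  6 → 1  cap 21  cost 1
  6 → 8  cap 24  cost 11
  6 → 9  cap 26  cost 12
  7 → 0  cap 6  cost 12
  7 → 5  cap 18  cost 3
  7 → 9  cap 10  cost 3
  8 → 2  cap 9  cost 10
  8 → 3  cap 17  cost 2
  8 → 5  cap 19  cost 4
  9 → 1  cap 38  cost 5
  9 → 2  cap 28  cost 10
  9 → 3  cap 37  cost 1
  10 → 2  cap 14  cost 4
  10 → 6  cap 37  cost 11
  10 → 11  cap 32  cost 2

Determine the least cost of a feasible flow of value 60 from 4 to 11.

shortest-cost path #1: 4→2→11 push 7 @ unit cost 2 (adds 14)
shortest-cost path #2: 4→10→11 push 10 @ unit cost 15 (adds 150)
shortest-cost path #3: 4→2→7→9→1→11 push 9 @ unit cost 16 (adds 144)
shortest-cost path #4: 4→0→10→11 push 11 @ unit cost 22 (adds 242)
shortest-cost path #5: 4→0→9→1→11 push 2 @ unit cost 22 (adds 44)
shortest-cost path #6: 4→2→5→9→1→11 push 10 @ unit cost 24 (adds 240)
shortest-cost path #7: 4→8→3→1→11 push 11 @ unit cost 29 (adds 319)
total cost = 1153

Minimum cost for 60 units: 1153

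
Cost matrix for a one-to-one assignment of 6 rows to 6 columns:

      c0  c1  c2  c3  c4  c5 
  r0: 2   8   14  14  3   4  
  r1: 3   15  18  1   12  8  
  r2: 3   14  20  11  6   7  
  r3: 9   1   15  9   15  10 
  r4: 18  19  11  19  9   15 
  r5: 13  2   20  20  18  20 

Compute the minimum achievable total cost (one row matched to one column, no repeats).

optimal assignment: row0→col4 (cost 3), row1→col3 (cost 1), row2→col0 (cost 3), row3→col5 (cost 10), row4→col2 (cost 11), row5→col1 (cost 2)
total = 3 + 1 + 3 + 10 + 11 + 2 = 30

Minimum assignment cost: 30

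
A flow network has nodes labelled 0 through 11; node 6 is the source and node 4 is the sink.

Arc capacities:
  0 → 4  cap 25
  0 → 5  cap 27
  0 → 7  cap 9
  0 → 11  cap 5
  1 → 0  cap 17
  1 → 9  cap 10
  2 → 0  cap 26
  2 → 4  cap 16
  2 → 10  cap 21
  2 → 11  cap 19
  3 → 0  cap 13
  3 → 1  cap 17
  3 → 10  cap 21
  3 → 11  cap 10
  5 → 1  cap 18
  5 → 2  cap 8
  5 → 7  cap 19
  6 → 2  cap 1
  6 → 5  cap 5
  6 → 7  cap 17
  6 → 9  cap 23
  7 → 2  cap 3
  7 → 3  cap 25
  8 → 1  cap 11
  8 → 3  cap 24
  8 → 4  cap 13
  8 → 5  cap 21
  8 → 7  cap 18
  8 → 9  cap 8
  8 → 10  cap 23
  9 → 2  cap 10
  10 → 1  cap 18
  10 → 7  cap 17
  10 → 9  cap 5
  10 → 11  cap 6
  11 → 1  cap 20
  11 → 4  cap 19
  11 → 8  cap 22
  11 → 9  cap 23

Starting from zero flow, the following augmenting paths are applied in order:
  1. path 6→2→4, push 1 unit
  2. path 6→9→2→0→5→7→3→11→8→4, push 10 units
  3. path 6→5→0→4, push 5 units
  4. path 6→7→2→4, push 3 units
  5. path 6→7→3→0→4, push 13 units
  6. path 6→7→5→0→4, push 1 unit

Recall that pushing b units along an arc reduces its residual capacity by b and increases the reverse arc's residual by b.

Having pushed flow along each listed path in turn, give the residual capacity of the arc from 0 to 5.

Residual capacity of (0,5): 23

after path 1 (6→2→4, push 1): res(0,5)=27
after path 2 (6→9→2→0→5→7→3→11→8→4, push 10): res(0,5)=17
after path 3 (6→5→0→4, push 5): res(0,5)=22
after path 4 (6→7→2→4, push 3): res(0,5)=22
after path 5 (6→7→3→0→4, push 13): res(0,5)=22
after path 6 (6→7→5→0→4, push 1): res(0,5)=23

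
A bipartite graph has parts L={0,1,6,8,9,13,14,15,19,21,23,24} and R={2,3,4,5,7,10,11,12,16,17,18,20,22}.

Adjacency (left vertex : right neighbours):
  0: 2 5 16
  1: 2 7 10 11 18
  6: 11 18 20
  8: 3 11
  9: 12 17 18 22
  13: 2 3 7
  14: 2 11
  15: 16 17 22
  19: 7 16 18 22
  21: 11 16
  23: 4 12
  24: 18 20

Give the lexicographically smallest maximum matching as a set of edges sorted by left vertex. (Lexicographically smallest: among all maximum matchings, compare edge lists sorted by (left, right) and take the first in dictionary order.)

|M| = 12 (so the lex-smallest maximum matching has 12 edges)
process left vertices in ascending order; for each, take the smallest-labelled available neighbour that still permits 12 edges overall, or leave it unmatched if none does
lex-smallest matching: {0-2, 1-10, 6-18, 8-3, 9-12, 13-7, 14-11, 15-17, 19-22, 21-16, 23-4, 24-20}

Lex-smallest maximum matching: {(0,2), (1,10), (6,18), (8,3), (9,12), (13,7), (14,11), (15,17), (19,22), (21,16), (23,4), (24,20)}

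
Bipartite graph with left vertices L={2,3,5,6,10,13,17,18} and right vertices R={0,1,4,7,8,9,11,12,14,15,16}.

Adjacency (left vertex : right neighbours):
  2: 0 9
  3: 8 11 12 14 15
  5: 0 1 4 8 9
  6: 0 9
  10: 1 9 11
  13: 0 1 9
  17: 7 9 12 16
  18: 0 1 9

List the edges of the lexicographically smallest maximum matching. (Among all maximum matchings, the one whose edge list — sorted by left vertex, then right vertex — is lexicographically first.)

|M| = 7 (so the lex-smallest maximum matching has 7 edges)
process left vertices in ascending order; for each, take the smallest-labelled available neighbour that still permits 7 edges overall, or leave it unmatched if none does
lex-smallest matching: {2-0, 3-8, 5-4, 6-9, 10-11, 13-1, 17-7}

Lex-smallest maximum matching: {(2,0), (3,8), (5,4), (6,9), (10,11), (13,1), (17,7)}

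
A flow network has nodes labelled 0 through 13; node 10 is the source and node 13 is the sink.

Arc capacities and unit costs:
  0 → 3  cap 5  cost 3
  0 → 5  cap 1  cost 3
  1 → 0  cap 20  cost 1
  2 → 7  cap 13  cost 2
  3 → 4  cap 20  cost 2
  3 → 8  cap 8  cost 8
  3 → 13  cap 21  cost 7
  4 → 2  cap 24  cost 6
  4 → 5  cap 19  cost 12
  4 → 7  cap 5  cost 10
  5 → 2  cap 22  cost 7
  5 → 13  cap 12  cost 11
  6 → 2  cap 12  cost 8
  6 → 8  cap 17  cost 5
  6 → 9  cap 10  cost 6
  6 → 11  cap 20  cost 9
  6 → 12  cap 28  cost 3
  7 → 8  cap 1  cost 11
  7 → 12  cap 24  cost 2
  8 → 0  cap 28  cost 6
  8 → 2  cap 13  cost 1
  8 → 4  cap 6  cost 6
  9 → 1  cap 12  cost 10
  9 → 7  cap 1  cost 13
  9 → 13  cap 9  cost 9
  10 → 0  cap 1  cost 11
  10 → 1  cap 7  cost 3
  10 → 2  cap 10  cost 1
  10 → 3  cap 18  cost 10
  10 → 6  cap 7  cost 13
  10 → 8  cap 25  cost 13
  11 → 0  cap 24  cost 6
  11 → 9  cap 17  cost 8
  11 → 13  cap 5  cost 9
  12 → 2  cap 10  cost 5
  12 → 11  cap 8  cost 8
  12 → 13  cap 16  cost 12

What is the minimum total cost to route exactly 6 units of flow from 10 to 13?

Minimum cost for 6 units: 87

shortest-cost path #1: 10→1→0→3→13 push 5 @ unit cost 14 (adds 70)
shortest-cost path #2: 10→3→13 push 1 @ unit cost 17 (adds 17)
total cost = 87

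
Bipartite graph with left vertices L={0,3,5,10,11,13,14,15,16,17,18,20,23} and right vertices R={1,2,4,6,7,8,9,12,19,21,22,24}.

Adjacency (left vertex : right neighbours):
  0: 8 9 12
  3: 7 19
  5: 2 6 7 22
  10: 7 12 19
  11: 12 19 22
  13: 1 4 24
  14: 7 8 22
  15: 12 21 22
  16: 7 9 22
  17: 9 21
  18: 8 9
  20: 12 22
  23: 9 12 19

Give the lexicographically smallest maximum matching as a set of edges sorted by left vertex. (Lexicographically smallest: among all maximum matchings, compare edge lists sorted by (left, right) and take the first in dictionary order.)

|M| = 9 (so the lex-smallest maximum matching has 9 edges)
process left vertices in ascending order; for each, take the smallest-labelled available neighbour that still permits 9 edges overall, or leave it unmatched if none does
lex-smallest matching: {0-8, 3-7, 5-2, 10-12, 11-19, 13-1, 14-22, 15-21, 16-9}

Lex-smallest maximum matching: {(0,8), (3,7), (5,2), (10,12), (11,19), (13,1), (14,22), (15,21), (16,9)}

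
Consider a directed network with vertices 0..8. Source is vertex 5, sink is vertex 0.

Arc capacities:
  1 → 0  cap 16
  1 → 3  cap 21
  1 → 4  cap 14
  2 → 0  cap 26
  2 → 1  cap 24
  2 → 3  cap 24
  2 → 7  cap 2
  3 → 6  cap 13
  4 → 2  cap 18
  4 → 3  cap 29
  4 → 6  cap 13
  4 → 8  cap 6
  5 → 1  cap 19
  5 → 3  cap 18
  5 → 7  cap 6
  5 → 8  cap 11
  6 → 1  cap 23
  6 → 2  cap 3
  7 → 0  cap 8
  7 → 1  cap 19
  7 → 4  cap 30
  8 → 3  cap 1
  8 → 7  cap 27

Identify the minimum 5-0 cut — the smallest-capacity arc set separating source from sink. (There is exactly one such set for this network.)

augment #1: 5→1→0 push 16
augment #2: 5→7→0 push 6
augment #3: 5→8→7→0 push 2
augment #4: 5→1→4→2→0 push 3
augment #5: 5→3→6→2→0 push 3
augment #6: 5→8→7→4→2→0 push 9
augment #7: 5→3→6→1→4→2→0 push 6
max flow = 45; residual-reachable set from 5 gives S-side
cut edges (S→T): {(1,0), (4,2), (6,2), (7,0)} total cap 45

Min-cut arcs: {(1,0), (4,2), (6,2), (7,0)} (total capacity 45)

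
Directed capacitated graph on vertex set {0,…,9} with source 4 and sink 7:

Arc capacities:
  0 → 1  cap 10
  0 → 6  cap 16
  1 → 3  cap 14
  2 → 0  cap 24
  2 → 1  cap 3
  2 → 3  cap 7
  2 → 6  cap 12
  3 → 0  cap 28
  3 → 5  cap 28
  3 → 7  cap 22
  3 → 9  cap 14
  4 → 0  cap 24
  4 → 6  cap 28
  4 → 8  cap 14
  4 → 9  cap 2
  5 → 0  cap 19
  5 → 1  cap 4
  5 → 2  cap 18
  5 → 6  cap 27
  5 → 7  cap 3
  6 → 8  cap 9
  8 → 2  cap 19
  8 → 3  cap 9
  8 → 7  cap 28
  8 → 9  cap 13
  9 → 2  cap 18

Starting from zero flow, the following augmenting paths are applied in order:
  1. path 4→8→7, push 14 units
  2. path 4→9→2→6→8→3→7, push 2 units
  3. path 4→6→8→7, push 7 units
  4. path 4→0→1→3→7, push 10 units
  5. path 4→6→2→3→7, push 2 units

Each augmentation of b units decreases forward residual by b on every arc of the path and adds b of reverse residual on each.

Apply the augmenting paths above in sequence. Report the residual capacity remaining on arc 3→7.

Residual capacity of (3,7): 8

after path 1 (4→8→7, push 14): res(3,7)=22
after path 2 (4→9→2→6→8→3→7, push 2): res(3,7)=20
after path 3 (4→6→8→7, push 7): res(3,7)=20
after path 4 (4→0→1→3→7, push 10): res(3,7)=10
after path 5 (4→6→2→3→7, push 2): res(3,7)=8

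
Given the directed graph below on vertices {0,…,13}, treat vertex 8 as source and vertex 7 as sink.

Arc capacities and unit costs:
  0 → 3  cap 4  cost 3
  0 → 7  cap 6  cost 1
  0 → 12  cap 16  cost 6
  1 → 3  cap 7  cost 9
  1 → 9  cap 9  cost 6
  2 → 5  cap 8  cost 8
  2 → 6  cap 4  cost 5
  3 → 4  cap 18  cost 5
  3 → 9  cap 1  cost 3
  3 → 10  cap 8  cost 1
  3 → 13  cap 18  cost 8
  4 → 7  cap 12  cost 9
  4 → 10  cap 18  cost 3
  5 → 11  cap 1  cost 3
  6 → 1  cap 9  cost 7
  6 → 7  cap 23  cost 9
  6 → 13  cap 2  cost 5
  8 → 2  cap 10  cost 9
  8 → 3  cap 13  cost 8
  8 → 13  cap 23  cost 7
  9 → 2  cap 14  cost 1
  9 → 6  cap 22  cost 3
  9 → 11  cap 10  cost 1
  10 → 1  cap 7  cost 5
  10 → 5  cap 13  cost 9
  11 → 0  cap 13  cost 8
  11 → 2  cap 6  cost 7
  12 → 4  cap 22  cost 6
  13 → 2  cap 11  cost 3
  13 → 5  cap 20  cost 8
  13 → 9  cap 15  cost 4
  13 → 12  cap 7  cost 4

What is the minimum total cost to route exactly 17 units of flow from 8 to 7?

Minimum cost for 17 units: 368

shortest-cost path #1: 8→13→9→11→0→7 push 6 @ unit cost 21 (adds 126)
shortest-cost path #2: 8→3→4→7 push 11 @ unit cost 22 (adds 242)
total cost = 368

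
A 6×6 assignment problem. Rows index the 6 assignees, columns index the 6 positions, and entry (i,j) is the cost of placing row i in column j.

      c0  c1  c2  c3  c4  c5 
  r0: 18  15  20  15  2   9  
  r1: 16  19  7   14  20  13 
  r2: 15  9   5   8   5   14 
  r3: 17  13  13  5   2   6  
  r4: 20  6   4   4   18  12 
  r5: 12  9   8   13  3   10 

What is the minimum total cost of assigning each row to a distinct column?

Minimum assignment cost: 40

optimal assignment: row0→col4 (cost 2), row1→col2 (cost 7), row2→col1 (cost 9), row3→col5 (cost 6), row4→col3 (cost 4), row5→col0 (cost 12)
total = 2 + 7 + 9 + 6 + 4 + 12 = 40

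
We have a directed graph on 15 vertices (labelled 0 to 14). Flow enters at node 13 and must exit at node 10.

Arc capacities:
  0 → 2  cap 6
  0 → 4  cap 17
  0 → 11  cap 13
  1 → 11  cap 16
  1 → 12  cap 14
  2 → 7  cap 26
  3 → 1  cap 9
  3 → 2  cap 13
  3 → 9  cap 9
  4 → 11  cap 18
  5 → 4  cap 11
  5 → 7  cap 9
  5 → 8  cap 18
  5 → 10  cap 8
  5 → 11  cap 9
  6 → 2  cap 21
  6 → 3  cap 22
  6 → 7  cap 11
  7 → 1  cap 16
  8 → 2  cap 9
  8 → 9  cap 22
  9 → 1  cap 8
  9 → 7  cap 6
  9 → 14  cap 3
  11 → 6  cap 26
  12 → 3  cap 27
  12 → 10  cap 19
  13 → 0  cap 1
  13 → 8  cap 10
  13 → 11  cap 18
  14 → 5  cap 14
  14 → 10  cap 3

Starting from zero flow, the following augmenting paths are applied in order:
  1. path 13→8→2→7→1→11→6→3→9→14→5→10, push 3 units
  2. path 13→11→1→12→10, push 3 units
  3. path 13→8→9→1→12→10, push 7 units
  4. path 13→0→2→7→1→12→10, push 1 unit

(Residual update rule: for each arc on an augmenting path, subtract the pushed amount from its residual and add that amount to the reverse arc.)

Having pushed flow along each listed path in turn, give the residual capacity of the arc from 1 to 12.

after path 1 (13→8→2→7→1→11→6→3→9→14→5→10, push 3): res(1,12)=14
after path 2 (13→11→1→12→10, push 3): res(1,12)=11
after path 3 (13→8→9→1→12→10, push 7): res(1,12)=4
after path 4 (13→0→2→7→1→12→10, push 1): res(1,12)=3

Residual capacity of (1,12): 3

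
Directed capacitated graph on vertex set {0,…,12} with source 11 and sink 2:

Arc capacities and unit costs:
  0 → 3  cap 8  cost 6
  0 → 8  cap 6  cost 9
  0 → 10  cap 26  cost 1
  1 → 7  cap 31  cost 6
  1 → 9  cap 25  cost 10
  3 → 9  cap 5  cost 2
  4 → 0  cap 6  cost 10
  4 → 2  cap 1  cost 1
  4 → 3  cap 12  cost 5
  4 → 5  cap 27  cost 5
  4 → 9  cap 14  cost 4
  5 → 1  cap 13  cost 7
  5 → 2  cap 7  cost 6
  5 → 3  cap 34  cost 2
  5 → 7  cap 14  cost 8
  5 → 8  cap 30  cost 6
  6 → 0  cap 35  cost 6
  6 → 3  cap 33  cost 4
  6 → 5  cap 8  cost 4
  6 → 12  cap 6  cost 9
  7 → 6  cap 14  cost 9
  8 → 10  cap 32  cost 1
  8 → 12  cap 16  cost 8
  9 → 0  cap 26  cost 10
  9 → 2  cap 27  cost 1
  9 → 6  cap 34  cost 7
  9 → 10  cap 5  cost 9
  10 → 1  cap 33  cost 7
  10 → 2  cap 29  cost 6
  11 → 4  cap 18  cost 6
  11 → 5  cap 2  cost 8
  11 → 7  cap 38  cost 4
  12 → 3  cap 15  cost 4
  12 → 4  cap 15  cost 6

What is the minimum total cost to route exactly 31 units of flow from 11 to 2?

Minimum cost for 31 units: 490

shortest-cost path #1: 11→4→2 push 1 @ unit cost 7 (adds 7)
shortest-cost path #2: 11→4→9→2 push 14 @ unit cost 11 (adds 154)
shortest-cost path #3: 11→5→3→9→2 push 2 @ unit cost 13 (adds 26)
shortest-cost path #4: 11→4→3→9→2 push 3 @ unit cost 14 (adds 42)
shortest-cost path #5: 11→7→6→3→5→2 push 2 @ unit cost 21 (adds 42)
shortest-cost path #6: 11→7→6→5→2 push 5 @ unit cost 23 (adds 115)
shortest-cost path #7: 11→7→6→0→10→2 push 4 @ unit cost 26 (adds 104)
total cost = 490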